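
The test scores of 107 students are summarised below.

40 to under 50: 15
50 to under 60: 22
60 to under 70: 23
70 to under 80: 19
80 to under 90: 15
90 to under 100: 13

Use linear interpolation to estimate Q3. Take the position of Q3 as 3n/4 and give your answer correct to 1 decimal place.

80.8

Cumulative frequencies: 15, 37, 60, 79, 94, 107
n = 107; position = 3n/4 = 80.25.
This falls in the class 80 to under 90: L = 80, F = 79, f = 15, h = 10.
Upper quartile ≈ 80 + ((80.25 − 79) / 15) × 10 = 80.8333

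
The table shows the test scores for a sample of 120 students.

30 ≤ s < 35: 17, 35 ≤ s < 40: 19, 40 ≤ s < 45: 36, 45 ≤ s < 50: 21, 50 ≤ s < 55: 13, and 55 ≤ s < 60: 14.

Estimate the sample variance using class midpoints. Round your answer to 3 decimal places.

Midpoints: 32.5, 37.5, 42.5, 47.5, 52.5, 57.5
n = 120, Σfm = 5280, mean = 44.0000
Σfm² = 239200
Σf(m − x̄)² = Σfm² − (Σfm)²/n = 239200 − 5280²/120 = 6880.0000
Sample variance = 6880.0000 / 119 = 57.8151

57.815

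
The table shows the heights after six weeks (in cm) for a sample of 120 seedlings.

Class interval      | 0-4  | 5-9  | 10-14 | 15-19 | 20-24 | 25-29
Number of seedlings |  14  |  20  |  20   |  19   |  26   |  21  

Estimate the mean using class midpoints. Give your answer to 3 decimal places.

Midpoints: 2, 7, 12, 17, 22, 27
Σfm = 14×2 + 20×7 + 20×12 + 19×17 + 26×22 + 21×27 = 1870
n = Σf = 120
Mean = 1870 / 120 = 15.5833

15.583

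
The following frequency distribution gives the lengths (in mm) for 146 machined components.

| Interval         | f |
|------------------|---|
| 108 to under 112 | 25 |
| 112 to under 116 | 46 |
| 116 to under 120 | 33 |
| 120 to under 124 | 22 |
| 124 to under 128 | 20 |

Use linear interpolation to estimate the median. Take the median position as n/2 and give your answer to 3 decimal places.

116.242

Cumulative frequencies: 25, 71, 104, 126, 146
n = 146; position = n/2 = 73.
This falls in the class 116 to under 120: L = 116, F = 71, f = 33, h = 4.
Median ≈ 116 + ((73 − 71) / 33) × 4 = 116.2424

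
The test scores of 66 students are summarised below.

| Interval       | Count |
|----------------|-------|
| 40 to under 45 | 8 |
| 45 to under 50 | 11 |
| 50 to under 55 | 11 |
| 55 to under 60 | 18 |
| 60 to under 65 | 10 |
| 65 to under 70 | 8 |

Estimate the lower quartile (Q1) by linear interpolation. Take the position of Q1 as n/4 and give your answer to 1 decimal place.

Cumulative frequencies: 8, 19, 30, 48, 58, 66
n = 66; position = n/4 = 16.5.
This falls in the class 45 to under 50: L = 45, F = 8, f = 11, h = 5.
Lower quartile ≈ 45 + ((16.5 − 8) / 11) × 5 = 48.8636

48.9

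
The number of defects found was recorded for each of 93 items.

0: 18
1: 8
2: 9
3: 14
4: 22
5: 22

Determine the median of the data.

Cumulative frequencies: 18, 26, 35, 49, 71, 93
n = 93, so the median is the value in position (n+1)/2 = 47.
Position 47 falls at value 3.

3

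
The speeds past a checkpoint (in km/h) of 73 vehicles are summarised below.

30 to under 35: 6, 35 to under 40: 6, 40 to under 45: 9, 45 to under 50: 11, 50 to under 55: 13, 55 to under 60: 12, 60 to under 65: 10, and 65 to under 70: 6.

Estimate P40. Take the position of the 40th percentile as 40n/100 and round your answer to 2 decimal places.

Cumulative frequencies: 6, 12, 21, 32, 45, 57, 67, 73
n = 73; position = 40n/100 = 29.2.
This falls in the class 45 to under 50: L = 45, F = 21, f = 11, h = 5.
40th percentile ≈ 45 + ((29.2 − 21) / 11) × 5 = 48.7273

48.73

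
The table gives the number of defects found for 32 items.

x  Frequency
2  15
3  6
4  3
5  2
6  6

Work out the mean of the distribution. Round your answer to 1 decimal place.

3.3

Values: 2, 3, 4, 5, 6
Σfx = 15×2 + 6×3 + 3×4 + 2×5 + 6×6 = 106
n = Σf = 32
Mean = 106 / 32 = 3.3125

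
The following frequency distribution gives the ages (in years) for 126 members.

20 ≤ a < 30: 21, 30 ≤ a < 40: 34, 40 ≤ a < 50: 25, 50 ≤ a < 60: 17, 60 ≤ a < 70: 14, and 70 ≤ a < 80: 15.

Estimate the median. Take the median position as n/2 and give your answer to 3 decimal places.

Cumulative frequencies: 21, 55, 80, 97, 111, 126
n = 126; position = n/2 = 63.
This falls in the class 40 ≤ a < 50: L = 40, F = 55, f = 25, h = 10.
Median ≈ 40 + ((63 − 55) / 25) × 10 = 43.2000

43.200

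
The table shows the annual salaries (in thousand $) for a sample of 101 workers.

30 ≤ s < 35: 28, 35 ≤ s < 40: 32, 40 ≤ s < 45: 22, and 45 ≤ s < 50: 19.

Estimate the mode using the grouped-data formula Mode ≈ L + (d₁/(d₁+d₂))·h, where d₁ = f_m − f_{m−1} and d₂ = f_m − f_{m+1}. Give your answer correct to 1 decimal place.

Modal class: 35 ≤ s < 40 (highest frequency 32).
d₁ = 32 − 28 = 4, d₂ = 32 − 22 = 10
Mode ≈ 35 + (4/(4+10)) × 5 = 35 + 1.4286 = 36.4286

36.4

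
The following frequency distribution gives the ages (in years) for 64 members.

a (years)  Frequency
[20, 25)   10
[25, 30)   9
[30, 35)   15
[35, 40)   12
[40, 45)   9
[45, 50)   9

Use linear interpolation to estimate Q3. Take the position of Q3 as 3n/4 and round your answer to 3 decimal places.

41.111

Cumulative frequencies: 10, 19, 34, 46, 55, 64
n = 64; position = 3n/4 = 48.
This falls in the class [40, 45): L = 40, F = 46, f = 9, h = 5.
Upper quartile ≈ 40 + ((48 − 46) / 9) × 5 = 41.1111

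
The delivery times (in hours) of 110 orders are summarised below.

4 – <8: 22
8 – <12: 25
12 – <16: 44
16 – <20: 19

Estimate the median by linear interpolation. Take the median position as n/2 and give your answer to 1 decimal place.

Cumulative frequencies: 22, 47, 91, 110
n = 110; position = n/2 = 55.
This falls in the class 12 – <16: L = 12, F = 47, f = 44, h = 4.
Median ≈ 12 + ((55 − 47) / 44) × 4 = 12.7273

12.7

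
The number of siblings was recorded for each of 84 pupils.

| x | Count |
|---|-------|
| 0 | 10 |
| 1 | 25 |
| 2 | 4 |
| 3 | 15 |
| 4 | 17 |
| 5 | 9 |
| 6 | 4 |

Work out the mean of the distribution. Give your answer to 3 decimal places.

2.560

Values: 0, 1, 2, 3, 4, 5, 6
Σfx = 10×0 + 25×1 + 4×2 + 15×3 + 17×4 + 9×5 + 4×6 = 215
n = Σf = 84
Mean = 215 / 84 = 2.5595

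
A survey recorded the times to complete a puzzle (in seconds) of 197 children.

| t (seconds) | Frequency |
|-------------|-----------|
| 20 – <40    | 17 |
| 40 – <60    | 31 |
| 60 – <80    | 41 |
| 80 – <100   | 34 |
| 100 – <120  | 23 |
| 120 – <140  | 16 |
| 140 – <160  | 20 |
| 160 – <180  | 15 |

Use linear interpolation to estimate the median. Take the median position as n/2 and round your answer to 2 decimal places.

Cumulative frequencies: 17, 48, 89, 123, 146, 162, 182, 197
n = 197; position = n/2 = 98.5.
This falls in the class 80 – <100: L = 80, F = 89, f = 34, h = 20.
Median ≈ 80 + ((98.5 − 89) / 34) × 20 = 85.5882

85.59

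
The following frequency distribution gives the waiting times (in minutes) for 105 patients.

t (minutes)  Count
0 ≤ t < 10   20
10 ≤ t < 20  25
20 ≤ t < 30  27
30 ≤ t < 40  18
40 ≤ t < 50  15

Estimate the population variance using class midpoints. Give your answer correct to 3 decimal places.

171.664

Midpoints: 5, 15, 25, 35, 45
n = 105, Σfm = 2455, mean = 23.3810
Σfm² = 75425
Σf(m − x̄)² = Σfm² − (Σfm)²/n = 75425 − 2455²/105 = 18024.7619
Population variance = 18024.7619 / 105 = 171.6644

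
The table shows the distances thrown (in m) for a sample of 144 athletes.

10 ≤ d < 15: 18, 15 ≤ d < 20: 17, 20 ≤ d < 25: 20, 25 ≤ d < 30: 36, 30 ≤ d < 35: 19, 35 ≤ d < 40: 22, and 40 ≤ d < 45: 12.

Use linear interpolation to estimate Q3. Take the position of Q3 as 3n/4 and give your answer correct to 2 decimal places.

Cumulative frequencies: 18, 35, 55, 91, 110, 132, 144
n = 144; position = 3n/4 = 108.
This falls in the class 30 ≤ d < 35: L = 30, F = 91, f = 19, h = 5.
Upper quartile ≈ 30 + ((108 − 91) / 19) × 5 = 34.4737

34.47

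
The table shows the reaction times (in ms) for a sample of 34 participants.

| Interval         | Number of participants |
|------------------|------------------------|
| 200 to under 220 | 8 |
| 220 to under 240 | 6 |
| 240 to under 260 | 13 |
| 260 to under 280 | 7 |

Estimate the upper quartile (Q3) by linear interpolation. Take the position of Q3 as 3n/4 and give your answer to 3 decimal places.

Cumulative frequencies: 8, 14, 27, 34
n = 34; position = 3n/4 = 25.5.
This falls in the class 240 to under 260: L = 240, F = 14, f = 13, h = 20.
Upper quartile ≈ 240 + ((25.5 − 14) / 13) × 20 = 257.6923

257.692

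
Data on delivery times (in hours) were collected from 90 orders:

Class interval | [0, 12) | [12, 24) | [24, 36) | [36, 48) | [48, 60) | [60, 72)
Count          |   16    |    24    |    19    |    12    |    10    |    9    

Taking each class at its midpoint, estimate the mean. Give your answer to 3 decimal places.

30.400

Midpoints: 6, 18, 30, 42, 54, 66
Σfm = 16×6 + 24×18 + 19×30 + 12×42 + 10×54 + 9×66 = 2736
n = Σf = 90
Mean = 2736 / 90 = 30.4000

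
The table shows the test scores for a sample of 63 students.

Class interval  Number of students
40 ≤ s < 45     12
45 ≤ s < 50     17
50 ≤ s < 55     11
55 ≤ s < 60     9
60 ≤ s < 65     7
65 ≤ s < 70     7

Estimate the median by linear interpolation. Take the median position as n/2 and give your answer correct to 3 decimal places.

Cumulative frequencies: 12, 29, 40, 49, 56, 63
n = 63; position = n/2 = 31.5.
This falls in the class 50 ≤ s < 55: L = 50, F = 29, f = 11, h = 5.
Median ≈ 50 + ((31.5 − 29) / 11) × 5 = 51.1364

51.136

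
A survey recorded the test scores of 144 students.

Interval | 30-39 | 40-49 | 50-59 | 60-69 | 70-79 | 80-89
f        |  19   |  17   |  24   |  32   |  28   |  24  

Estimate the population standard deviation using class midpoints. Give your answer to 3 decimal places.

Midpoints: 34.5, 44.5, 54.5, 64.5, 74.5, 84.5
n = 144, Σfm = 8898, mean = 61.7917
Σfm² = 587466
Σf(m − x̄)² = Σfm² − (Σfm)²/n = 587466 − 8898²/144 = 37643.7500
Population variance = 37643.7500 / 144 = 261.4149
Standard deviation = √261.4149 = 16.1683

16.168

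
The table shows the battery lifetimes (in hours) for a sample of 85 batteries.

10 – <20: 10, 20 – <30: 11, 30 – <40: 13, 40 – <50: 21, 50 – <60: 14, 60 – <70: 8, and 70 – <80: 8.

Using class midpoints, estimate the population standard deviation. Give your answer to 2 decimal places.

Midpoints: 15, 25, 35, 45, 55, 65, 75
n = 85, Σfm = 3715, mean = 43.7059
Σfm² = 188725
Σf(m − x̄)² = Σfm² − (Σfm)²/n = 188725 − 3715²/85 = 26357.6471
Population variance = 26357.6471 / 85 = 310.0900
Standard deviation = √310.0900 = 17.6094

17.61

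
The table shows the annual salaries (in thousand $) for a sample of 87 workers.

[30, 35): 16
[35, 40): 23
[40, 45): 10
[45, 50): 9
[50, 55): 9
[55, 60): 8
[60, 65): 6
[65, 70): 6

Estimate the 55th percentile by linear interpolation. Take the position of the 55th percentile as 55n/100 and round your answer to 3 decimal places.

44.425

Cumulative frequencies: 16, 39, 49, 58, 67, 75, 81, 87
n = 87; position = 55n/100 = 47.85.
This falls in the class [40, 45): L = 40, F = 39, f = 10, h = 5.
55th percentile ≈ 40 + ((47.85 − 39) / 10) × 5 = 44.4250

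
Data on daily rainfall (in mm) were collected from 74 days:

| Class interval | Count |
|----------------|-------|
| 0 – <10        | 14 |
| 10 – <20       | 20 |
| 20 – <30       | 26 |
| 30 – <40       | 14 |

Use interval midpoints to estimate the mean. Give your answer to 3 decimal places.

Midpoints: 5, 15, 25, 35
Σfm = 14×5 + 20×15 + 26×25 + 14×35 = 1510
n = Σf = 74
Mean = 1510 / 74 = 20.4054

20.405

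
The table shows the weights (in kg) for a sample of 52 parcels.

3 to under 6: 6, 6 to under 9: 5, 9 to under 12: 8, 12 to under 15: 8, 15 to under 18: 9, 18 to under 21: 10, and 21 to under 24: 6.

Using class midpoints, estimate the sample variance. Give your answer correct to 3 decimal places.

32.236

Midpoints: 4.5, 7.5, 10.5, 13.5, 16.5, 19.5, 22.5
n = 52, Σfm = 735, mean = 14.1346
Σfm² = 12033
Σf(m − x̄)² = Σfm² − (Σfm)²/n = 12033 − 735²/52 = 1644.0577
Sample variance = 1644.0577 / 51 = 32.2364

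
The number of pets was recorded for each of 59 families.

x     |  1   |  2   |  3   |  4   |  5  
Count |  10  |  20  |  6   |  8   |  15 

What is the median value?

2

Cumulative frequencies: 10, 30, 36, 44, 59
n = 59, so the median is the value in position (n+1)/2 = 30.
Position 30 falls at value 2.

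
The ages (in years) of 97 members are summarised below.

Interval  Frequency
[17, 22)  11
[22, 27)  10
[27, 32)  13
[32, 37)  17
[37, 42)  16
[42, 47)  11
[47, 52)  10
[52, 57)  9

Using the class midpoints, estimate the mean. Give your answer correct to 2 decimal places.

Midpoints: 19.5, 24.5, 29.5, 34.5, 39.5, 44.5, 49.5, 54.5
Σfm = 11×19.5 + 10×24.5 + 13×29.5 + 17×34.5 + 16×39.5 + 11×44.5 + 10×49.5 + 9×54.5 = 3536.5
n = Σf = 97
Mean = 3536.5 / 97 = 36.4588

36.46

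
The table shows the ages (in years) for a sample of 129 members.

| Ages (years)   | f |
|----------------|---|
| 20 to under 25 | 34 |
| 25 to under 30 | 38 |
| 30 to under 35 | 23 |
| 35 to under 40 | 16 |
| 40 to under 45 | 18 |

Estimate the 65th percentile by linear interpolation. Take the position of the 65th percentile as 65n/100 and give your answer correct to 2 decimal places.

32.58

Cumulative frequencies: 34, 72, 95, 111, 129
n = 129; position = 65n/100 = 83.85.
This falls in the class 30 to under 35: L = 30, F = 72, f = 23, h = 5.
65th percentile ≈ 30 + ((83.85 − 72) / 23) × 5 = 32.5761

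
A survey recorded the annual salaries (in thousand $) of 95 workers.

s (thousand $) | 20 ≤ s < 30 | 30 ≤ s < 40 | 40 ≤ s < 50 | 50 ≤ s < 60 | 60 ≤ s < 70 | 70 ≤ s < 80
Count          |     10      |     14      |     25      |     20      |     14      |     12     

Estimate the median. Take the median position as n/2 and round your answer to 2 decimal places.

49.40

Cumulative frequencies: 10, 24, 49, 69, 83, 95
n = 95; position = n/2 = 47.5.
This falls in the class 40 ≤ s < 50: L = 40, F = 24, f = 25, h = 10.
Median ≈ 40 + ((47.5 − 24) / 25) × 10 = 49.4000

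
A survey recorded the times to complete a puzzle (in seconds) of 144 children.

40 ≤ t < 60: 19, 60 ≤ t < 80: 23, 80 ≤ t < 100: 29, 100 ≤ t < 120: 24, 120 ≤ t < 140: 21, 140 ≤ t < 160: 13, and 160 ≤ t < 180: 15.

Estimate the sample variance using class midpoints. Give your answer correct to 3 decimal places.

1367.521

Midpoints: 50, 70, 90, 110, 130, 150, 170
n = 144, Σfm = 15040, mean = 104.4444
Σfm² = 1766400
Σf(m − x̄)² = Σfm² − (Σfm)²/n = 1766400 − 15040²/144 = 195555.5556
Sample variance = 195555.5556 / 143 = 1367.5214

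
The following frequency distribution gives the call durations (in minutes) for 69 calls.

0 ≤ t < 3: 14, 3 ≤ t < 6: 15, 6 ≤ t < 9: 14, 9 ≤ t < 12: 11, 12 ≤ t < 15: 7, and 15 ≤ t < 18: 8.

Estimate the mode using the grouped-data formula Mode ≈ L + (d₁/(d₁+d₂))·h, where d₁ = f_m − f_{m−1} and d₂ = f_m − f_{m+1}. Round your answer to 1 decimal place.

Modal class: 3 ≤ t < 6 (highest frequency 15).
d₁ = 15 − 14 = 1, d₂ = 15 − 14 = 1
Mode ≈ 3 + (1/(1+1)) × 3 = 3 + 1.5000 = 4.5000

4.5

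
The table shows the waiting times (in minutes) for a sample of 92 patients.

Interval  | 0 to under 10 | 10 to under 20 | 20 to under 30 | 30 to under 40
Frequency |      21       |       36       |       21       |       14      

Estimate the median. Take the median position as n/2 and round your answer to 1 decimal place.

Cumulative frequencies: 21, 57, 78, 92
n = 92; position = n/2 = 46.
This falls in the class 10 to under 20: L = 10, F = 21, f = 36, h = 10.
Median ≈ 10 + ((46 − 21) / 36) × 10 = 16.9444

16.9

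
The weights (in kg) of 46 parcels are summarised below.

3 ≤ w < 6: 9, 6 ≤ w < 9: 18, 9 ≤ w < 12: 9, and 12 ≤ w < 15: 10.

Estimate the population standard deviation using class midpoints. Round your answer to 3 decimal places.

Midpoints: 4.5, 7.5, 10.5, 13.5
n = 46, Σfm = 405, mean = 8.8043
Σfm² = 4009.5
Σf(m − x̄)² = Σfm² − (Σfm)²/n = 4009.5 − 405²/46 = 443.7391
Population variance = 443.7391 / 46 = 9.6465
Standard deviation = √9.6465 = 3.1059

3.106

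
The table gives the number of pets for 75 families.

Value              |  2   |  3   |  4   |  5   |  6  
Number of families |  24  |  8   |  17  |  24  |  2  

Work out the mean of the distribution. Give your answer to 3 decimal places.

Values: 2, 3, 4, 5, 6
Σfx = 24×2 + 8×3 + 17×4 + 24×5 + 2×6 = 272
n = Σf = 75
Mean = 272 / 75 = 3.6267

3.627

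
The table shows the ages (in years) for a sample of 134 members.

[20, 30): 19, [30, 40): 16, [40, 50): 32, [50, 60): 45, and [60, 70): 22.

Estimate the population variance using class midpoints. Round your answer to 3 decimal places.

161.088

Midpoints: 25, 35, 45, 55, 65
n = 134, Σfm = 6380, mean = 47.6119
Σfm² = 325350
Σf(m − x̄)² = Σfm² − (Σfm)²/n = 325350 − 6380²/134 = 21585.8209
Population variance = 21585.8209 / 134 = 161.0882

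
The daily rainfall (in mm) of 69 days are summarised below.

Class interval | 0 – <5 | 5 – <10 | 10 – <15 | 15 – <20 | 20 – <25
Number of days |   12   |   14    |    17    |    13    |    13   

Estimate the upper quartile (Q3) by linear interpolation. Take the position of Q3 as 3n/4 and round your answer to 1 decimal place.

Cumulative frequencies: 12, 26, 43, 56, 69
n = 69; position = 3n/4 = 51.75.
This falls in the class 15 – <20: L = 15, F = 43, f = 13, h = 5.
Upper quartile ≈ 15 + ((51.75 − 43) / 13) × 5 = 18.3654

18.4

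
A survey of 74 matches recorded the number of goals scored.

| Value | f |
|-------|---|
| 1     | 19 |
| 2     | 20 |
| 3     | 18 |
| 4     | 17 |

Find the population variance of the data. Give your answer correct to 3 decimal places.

1.220

Values: 1, 2, 3, 4
n = 74, Σfx = 181, mean = 2.4459
Σfx² = 533
Σf(x − x̄)² = Σfx² − (Σfx)²/n = 533 − 181²/74 = 90.2838
Population variance = 90.2838 / 74 = 1.2201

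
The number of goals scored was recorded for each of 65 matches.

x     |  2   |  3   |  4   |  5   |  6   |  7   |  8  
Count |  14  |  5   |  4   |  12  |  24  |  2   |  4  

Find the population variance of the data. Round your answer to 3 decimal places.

3.293

Values: 2, 3, 4, 5, 6, 7, 8
n = 65, Σfx = 309, mean = 4.7538
Σfx² = 1683
Σf(x − x̄)² = Σfx² − (Σfx)²/n = 1683 − 309²/65 = 214.0615
Population variance = 214.0615 / 65 = 3.2933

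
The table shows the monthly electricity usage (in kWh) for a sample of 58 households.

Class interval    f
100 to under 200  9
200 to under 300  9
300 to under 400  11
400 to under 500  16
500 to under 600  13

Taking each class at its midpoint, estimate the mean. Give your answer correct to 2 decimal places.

Midpoints: 150, 250, 350, 450, 550
Σfm = 9×150 + 9×250 + 11×350 + 16×450 + 13×550 = 21800
n = Σf = 58
Mean = 21800 / 58 = 375.8621

375.86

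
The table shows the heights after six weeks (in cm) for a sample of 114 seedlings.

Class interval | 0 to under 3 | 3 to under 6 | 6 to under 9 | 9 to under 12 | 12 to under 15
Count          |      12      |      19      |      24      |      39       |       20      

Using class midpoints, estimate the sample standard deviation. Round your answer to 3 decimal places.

Midpoints: 1.5, 4.5, 7.5, 10.5, 13.5
n = 114, Σfm = 963, mean = 8.4474
Σfm² = 9706.5
Σf(m − x̄)² = Σfm² − (Σfm)²/n = 9706.5 − 963²/114 = 1571.6842
Sample variance = 1571.6842 / 113 = 13.9087
Standard deviation = √13.9087 = 3.7294

3.729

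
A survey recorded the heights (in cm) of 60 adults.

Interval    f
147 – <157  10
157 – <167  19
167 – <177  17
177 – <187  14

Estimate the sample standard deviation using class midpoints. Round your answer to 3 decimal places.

10.299

Midpoints: 152, 162, 172, 182
n = 60, Σfm = 10070, mean = 167.8333
Σfm² = 1696340
Σf(m − x̄)² = Σfm² − (Σfm)²/n = 1696340 − 10070²/60 = 6258.3333
Sample variance = 6258.3333 / 59 = 106.0734
Standard deviation = √106.0734 = 10.2992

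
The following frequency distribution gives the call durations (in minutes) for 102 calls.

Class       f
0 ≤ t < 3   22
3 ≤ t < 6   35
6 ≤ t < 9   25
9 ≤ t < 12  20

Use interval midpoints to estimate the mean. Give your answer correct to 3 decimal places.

Midpoints: 1.5, 4.5, 7.5, 10.5
Σfm = 22×1.5 + 35×4.5 + 25×7.5 + 20×10.5 = 588
n = Σf = 102
Mean = 588 / 102 = 5.7647

5.765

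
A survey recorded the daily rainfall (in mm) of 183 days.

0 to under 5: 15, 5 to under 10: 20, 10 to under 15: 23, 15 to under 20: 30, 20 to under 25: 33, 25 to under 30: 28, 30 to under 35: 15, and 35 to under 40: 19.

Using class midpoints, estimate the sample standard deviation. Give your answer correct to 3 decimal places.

Midpoints: 2.5, 7.5, 12.5, 17.5, 22.5, 27.5, 32.5, 37.5
n = 183, Σfm = 3712.5, mean = 20.2869
Σfm² = 94443.75
Σf(m − x̄)² = Σfm² − (Σfm)²/n = 94443.75 − 3712.5²/183 = 19128.6885
Sample variance = 19128.6885 / 182 = 105.1027
Standard deviation = √105.1027 = 10.2520

10.252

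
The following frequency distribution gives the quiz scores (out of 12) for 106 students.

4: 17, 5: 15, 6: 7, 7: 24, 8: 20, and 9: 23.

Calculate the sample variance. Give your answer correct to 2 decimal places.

Values: 4, 5, 6, 7, 8, 9
n = 106, Σfx = 720, mean = 6.7925
Σfx² = 5218
Σf(x − x̄)² = Σfx² − (Σfx)²/n = 5218 − 720²/106 = 327.4340
Sample variance = 327.4340 / 105 = 3.1184

3.12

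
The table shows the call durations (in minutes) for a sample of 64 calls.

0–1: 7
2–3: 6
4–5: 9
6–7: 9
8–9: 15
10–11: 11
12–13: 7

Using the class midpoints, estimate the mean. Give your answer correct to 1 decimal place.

Midpoints: 0.5, 2.5, 4.5, 6.5, 8.5, 10.5, 12.5
Σfm = 7×0.5 + 6×2.5 + 9×4.5 + 9×6.5 + 15×8.5 + 11×10.5 + 7×12.5 = 448
n = Σf = 64
Mean = 448 / 64 = 7.0000

7.0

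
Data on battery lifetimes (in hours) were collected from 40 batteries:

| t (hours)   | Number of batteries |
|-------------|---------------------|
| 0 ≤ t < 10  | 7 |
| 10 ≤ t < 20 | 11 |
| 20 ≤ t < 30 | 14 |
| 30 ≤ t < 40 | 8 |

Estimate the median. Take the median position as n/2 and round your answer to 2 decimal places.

Cumulative frequencies: 7, 18, 32, 40
n = 40; position = n/2 = 20.
This falls in the class 20 ≤ t < 30: L = 20, F = 18, f = 14, h = 10.
Median ≈ 20 + ((20 − 18) / 14) × 10 = 21.4286

21.43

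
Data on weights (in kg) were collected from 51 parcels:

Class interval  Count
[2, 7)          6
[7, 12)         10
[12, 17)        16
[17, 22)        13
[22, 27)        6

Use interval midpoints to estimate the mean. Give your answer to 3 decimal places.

14.794

Midpoints: 4.5, 9.5, 14.5, 19.5, 24.5
Σfm = 6×4.5 + 10×9.5 + 16×14.5 + 13×19.5 + 6×24.5 = 754.5
n = Σf = 51
Mean = 754.5 / 51 = 14.7941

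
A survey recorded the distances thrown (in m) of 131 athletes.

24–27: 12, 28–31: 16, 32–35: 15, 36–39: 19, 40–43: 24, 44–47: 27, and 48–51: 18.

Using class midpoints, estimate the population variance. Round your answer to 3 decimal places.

Midpoints: 25.5, 29.5, 33.5, 37.5, 41.5, 45.5, 49.5
n = 131, Σfm = 5108.5, mean = 38.9962
Σfm² = 206614.75
Σf(m − x̄)² = Σfm² − (Σfm)²/n = 206614.75 − 5108.5²/131 = 7402.7481
Population variance = 7402.7481 / 131 = 56.5095

56.510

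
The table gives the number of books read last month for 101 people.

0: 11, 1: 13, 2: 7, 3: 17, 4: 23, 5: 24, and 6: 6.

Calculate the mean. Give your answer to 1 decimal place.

Values: 0, 1, 2, 3, 4, 5, 6
Σfx = 11×0 + 13×1 + 7×2 + 17×3 + 23×4 + 24×5 + 6×6 = 326
n = Σf = 101
Mean = 326 / 101 = 3.2277

3.2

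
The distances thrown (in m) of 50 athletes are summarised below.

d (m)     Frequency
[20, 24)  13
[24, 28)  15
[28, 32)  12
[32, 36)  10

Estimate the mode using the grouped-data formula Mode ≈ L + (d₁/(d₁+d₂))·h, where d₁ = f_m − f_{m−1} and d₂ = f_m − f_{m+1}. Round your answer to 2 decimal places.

25.60

Modal class: [24, 28) (highest frequency 15).
d₁ = 15 − 13 = 2, d₂ = 15 − 12 = 3
Mode ≈ 24 + (2/(2+3)) × 4 = 24 + 1.6000 = 25.6000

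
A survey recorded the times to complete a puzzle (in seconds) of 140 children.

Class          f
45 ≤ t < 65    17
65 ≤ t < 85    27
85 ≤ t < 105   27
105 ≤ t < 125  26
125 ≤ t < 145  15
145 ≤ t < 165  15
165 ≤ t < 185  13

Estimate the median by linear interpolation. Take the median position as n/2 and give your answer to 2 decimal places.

Cumulative frequencies: 17, 44, 71, 97, 112, 127, 140
n = 140; position = n/2 = 70.
This falls in the class 85 ≤ t < 105: L = 85, F = 44, f = 27, h = 20.
Median ≈ 85 + ((70 − 44) / 27) × 20 = 104.2593

104.26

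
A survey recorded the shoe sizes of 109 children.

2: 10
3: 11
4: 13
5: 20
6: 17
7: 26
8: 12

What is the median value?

Cumulative frequencies: 10, 21, 34, 54, 71, 97, 109
n = 109, so the median is the value in position (n+1)/2 = 55.
Position 55 falls at value 6.

6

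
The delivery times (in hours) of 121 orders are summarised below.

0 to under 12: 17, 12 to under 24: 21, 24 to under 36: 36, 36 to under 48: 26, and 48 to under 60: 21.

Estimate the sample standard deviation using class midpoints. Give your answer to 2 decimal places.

Midpoints: 6, 18, 30, 42, 54
n = 121, Σfm = 3786, mean = 31.2893
Σfm² = 146916
Σf(m − x̄)² = Σfm² − (Σfm)²/n = 146916 − 3786²/121 = 28454.8760
Sample variance = 28454.8760 / 120 = 237.1240
Standard deviation = √237.1240 = 15.3988

15.40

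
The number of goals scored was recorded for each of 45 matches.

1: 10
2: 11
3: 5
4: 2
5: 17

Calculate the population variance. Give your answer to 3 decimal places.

2.677

Values: 1, 2, 3, 4, 5
n = 45, Σfx = 140, mean = 3.1111
Σfx² = 556
Σf(x − x̄)² = Σfx² − (Σfx)²/n = 556 − 140²/45 = 120.4444
Population variance = 120.4444 / 45 = 2.6765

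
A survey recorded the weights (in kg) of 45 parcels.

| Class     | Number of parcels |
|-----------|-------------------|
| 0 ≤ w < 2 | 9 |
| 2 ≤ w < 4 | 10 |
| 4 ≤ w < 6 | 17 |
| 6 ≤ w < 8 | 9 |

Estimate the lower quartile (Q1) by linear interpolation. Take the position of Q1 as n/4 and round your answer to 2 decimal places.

2.45

Cumulative frequencies: 9, 19, 36, 45
n = 45; position = n/4 = 11.25.
This falls in the class 2 ≤ w < 4: L = 2, F = 9, f = 10, h = 2.
Lower quartile ≈ 2 + ((11.25 − 9) / 10) × 2 = 2.4500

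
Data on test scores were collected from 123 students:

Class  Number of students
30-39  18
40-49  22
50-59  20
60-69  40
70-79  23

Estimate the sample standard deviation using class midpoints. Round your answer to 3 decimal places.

13.417

Midpoints: 34.5, 44.5, 54.5, 64.5, 74.5
n = 123, Σfm = 6983.5, mean = 56.7764
Σfm² = 418460.75
Σf(m − x̄)² = Σfm² − (Σfm)²/n = 418460.75 − 6983.5²/123 = 21962.6016
Sample variance = 21962.6016 / 122 = 180.0213
Standard deviation = √180.0213 = 13.4172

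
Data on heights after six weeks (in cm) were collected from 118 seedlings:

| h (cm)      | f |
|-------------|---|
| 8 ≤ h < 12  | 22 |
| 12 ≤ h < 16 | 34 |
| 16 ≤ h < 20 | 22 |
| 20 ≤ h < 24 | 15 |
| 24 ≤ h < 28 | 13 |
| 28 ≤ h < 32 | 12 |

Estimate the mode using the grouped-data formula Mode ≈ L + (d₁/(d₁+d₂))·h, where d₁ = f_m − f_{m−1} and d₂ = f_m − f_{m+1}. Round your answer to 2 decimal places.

Modal class: 12 ≤ h < 16 (highest frequency 34).
d₁ = 34 − 22 = 12, d₂ = 34 − 22 = 12
Mode ≈ 12 + (12/(12+12)) × 4 = 12 + 2.0000 = 14.0000

14.00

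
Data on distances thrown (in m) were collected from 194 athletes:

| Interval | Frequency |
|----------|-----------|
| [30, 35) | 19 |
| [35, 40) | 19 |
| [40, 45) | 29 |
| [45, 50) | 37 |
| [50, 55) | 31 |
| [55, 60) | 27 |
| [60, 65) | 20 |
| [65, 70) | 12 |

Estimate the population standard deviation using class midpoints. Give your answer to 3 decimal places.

Midpoints: 32.5, 37.5, 42.5, 47.5, 52.5, 57.5, 62.5, 67.5
n = 194, Σfm = 9560, mean = 49.2784
Σfm² = 490162.5
Σf(m − x̄)² = Σfm² − (Σfm)²/n = 490162.5 − 9560²/194 = 19061.4691
Population variance = 19061.4691 / 194 = 98.2550
Standard deviation = √98.2550 = 9.9124

9.912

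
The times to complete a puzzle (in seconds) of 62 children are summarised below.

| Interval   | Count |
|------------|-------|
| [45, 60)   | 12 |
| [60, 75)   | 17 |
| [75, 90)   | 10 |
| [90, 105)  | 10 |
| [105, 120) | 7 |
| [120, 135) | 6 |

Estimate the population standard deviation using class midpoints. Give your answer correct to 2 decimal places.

23.87

Midpoints: 52.5, 67.5, 82.5, 97.5, 112.5, 127.5
n = 62, Σfm = 5130, mean = 82.7419
Σfm² = 459787.5
Σf(m − x̄)² = Σfm² − (Σfm)²/n = 459787.5 − 5130²/62 = 35321.3710
Population variance = 35321.3710 / 62 = 569.6995
Standard deviation = √569.6995 = 23.8684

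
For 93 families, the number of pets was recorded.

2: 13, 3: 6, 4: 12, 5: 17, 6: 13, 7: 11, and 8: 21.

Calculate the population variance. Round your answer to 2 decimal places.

4.15

Values: 2, 3, 4, 5, 6, 7, 8
n = 93, Σfx = 500, mean = 5.3763
Σfx² = 3074
Σf(x − x̄)² = Σfx² − (Σfx)²/n = 3074 − 500²/93 = 385.8280
Population variance = 385.8280 / 93 = 4.1487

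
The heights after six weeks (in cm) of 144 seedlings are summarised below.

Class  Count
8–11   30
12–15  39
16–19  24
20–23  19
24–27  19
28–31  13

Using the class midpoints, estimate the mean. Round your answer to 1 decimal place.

Midpoints: 9.5, 13.5, 17.5, 21.5, 25.5, 29.5
Σfm = 30×9.5 + 39×13.5 + 24×17.5 + 19×21.5 + 19×25.5 + 13×29.5 = 2508
n = Σf = 144
Mean = 2508 / 144 = 17.4167

17.4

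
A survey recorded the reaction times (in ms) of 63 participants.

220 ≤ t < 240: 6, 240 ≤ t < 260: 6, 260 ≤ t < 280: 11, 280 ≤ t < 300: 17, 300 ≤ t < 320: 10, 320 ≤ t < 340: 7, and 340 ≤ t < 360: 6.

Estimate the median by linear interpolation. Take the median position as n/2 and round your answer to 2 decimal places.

Cumulative frequencies: 6, 12, 23, 40, 50, 57, 63
n = 63; position = n/2 = 31.5.
This falls in the class 280 ≤ t < 300: L = 280, F = 23, f = 17, h = 20.
Median ≈ 280 + ((31.5 − 23) / 17) × 20 = 290.0000

290.00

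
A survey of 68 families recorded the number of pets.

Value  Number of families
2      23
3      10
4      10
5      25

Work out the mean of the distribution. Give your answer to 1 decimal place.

3.5

Values: 2, 3, 4, 5
Σfx = 23×2 + 10×3 + 10×4 + 25×5 = 241
n = Σf = 68
Mean = 241 / 68 = 3.5441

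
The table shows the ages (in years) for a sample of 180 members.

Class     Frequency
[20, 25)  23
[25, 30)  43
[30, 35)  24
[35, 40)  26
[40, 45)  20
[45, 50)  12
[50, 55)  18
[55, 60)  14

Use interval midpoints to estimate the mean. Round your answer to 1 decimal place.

Midpoints: 22.5, 27.5, 32.5, 37.5, 42.5, 47.5, 52.5, 57.5
Σfm = 23×22.5 + 43×27.5 + 24×32.5 + 26×37.5 + 20×42.5 + 12×47.5 + 18×52.5 + 14×57.5 = 6625
n = Σf = 180
Mean = 6625 / 180 = 36.8056

36.8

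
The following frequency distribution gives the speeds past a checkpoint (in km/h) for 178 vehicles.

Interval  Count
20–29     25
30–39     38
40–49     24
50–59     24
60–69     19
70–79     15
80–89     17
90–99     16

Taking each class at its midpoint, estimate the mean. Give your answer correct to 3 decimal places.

Midpoints: 24.5, 34.5, 44.5, 54.5, 64.5, 74.5, 84.5, 94.5
Σfm = 25×24.5 + 38×34.5 + 24×44.5 + 24×54.5 + 19×64.5 + 15×74.5 + 17×84.5 + 16×94.5 = 9591
n = Σf = 178
Mean = 9591 / 178 = 53.8820

53.882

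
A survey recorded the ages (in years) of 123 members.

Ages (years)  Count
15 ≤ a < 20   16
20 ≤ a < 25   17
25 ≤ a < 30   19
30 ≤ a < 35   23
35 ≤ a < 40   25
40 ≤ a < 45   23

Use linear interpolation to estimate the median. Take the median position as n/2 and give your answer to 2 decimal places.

Cumulative frequencies: 16, 33, 52, 75, 100, 123
n = 123; position = n/2 = 61.5.
This falls in the class 30 ≤ a < 35: L = 30, F = 52, f = 23, h = 5.
Median ≈ 30 + ((61.5 − 52) / 23) × 5 = 32.0652

32.07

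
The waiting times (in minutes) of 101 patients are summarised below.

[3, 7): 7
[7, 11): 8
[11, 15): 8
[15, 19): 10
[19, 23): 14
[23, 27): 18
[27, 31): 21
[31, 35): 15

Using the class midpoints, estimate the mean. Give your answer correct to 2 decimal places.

Midpoints: 5, 9, 13, 17, 21, 25, 29, 33
Σfm = 7×5 + 8×9 + 8×13 + 10×17 + 14×21 + 18×25 + 21×29 + 15×33 = 2229
n = Σf = 101
Mean = 2229 / 101 = 22.0693

22.07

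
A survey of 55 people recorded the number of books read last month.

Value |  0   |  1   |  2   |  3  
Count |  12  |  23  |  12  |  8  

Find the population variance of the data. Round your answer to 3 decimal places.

Values: 0, 1, 2, 3
n = 55, Σfx = 71, mean = 1.2909
Σfx² = 143
Σf(x − x̄)² = Σfx² − (Σfx)²/n = 143 − 71²/55 = 51.3455
Population variance = 51.3455 / 55 = 0.9336

0.934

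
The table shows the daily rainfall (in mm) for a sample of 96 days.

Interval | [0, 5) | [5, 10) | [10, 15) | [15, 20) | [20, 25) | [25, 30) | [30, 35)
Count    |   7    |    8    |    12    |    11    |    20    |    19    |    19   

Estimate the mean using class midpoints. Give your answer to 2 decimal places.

20.94

Midpoints: 2.5, 7.5, 12.5, 17.5, 22.5, 27.5, 32.5
Σfm = 7×2.5 + 8×7.5 + 12×12.5 + 11×17.5 + 20×22.5 + 19×27.5 + 19×32.5 = 2010
n = Σf = 96
Mean = 2010 / 96 = 20.9375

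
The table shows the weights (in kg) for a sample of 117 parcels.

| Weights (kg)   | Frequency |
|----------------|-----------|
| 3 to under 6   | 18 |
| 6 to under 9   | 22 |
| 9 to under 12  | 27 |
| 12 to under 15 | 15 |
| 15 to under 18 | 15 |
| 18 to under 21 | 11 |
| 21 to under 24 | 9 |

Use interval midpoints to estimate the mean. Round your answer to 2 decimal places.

11.94

Midpoints: 4.5, 7.5, 10.5, 13.5, 16.5, 19.5, 22.5
Σfm = 18×4.5 + 22×7.5 + 27×10.5 + 15×13.5 + 15×16.5 + 11×19.5 + 9×22.5 = 1396.5
n = Σf = 117
Mean = 1396.5 / 117 = 11.9359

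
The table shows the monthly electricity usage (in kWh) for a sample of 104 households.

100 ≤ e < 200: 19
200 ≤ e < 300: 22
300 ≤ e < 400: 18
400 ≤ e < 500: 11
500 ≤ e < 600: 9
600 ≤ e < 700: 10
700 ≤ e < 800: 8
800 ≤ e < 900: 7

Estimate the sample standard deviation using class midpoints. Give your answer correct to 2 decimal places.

Midpoints: 150, 250, 350, 450, 550, 650, 750, 850
n = 104, Σfm = 43000, mean = 413.4615
Σfm² = 22740000
Σf(m − x̄)² = Σfm² − (Σfm)²/n = 22740000 − 43000²/104 = 4961153.8462
Sample variance = 4961153.8462 / 103 = 48166.5422
Standard deviation = √48166.5422 = 219.4688

219.47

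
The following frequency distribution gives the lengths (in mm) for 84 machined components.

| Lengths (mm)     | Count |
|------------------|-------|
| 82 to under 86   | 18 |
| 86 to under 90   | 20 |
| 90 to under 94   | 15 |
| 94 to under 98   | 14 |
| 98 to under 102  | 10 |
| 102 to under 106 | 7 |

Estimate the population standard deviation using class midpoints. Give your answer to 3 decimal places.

Midpoints: 84, 88, 92, 96, 100, 104
n = 84, Σfm = 7724, mean = 91.9524
Σfm² = 713584
Σf(m − x̄)² = Σfm² − (Σfm)²/n = 713584 − 7724²/84 = 3343.8095
Population variance = 3343.8095 / 84 = 39.8073
Standard deviation = √39.8073 = 6.3093

6.309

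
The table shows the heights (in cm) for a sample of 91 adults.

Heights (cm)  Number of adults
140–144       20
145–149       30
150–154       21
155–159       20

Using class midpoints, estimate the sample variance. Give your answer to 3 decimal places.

28.480

Midpoints: 142, 147, 152, 157
n = 91, Σfm = 13582, mean = 149.2527
Σfm² = 2029714
Σf(m − x̄)² = Σfm² − (Σfm)²/n = 2029714 − 13582²/91 = 2563.1868
Sample variance = 2563.1868 / 90 = 28.4799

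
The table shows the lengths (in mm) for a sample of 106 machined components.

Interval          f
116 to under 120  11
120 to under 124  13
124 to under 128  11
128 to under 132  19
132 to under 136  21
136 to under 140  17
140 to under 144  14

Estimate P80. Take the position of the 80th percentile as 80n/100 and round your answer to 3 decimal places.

Cumulative frequencies: 11, 24, 35, 54, 75, 92, 106
n = 106; position = 80n/100 = 84.8.
This falls in the class 136 to under 140: L = 136, F = 75, f = 17, h = 4.
80th percentile ≈ 136 + ((84.8 − 75) / 17) × 4 = 138.3059

138.306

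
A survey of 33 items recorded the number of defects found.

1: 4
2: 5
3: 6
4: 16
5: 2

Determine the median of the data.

4

Cumulative frequencies: 4, 9, 15, 31, 33
n = 33, so the median is the value in position (n+1)/2 = 17.
Position 17 falls at value 4.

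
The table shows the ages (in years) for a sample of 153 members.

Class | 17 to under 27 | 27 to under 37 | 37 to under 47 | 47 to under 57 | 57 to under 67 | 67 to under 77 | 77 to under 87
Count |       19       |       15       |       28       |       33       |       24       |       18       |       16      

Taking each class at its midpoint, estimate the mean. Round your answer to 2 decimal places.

Midpoints: 22, 32, 42, 52, 62, 72, 82
Σfm = 19×22 + 15×32 + 28×42 + 33×52 + 24×62 + 18×72 + 16×82 = 7886
n = Σf = 153
Mean = 7886 / 153 = 51.5425

51.54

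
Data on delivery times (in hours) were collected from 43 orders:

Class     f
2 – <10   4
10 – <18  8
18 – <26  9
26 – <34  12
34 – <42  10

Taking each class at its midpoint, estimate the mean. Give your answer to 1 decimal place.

Midpoints: 6, 14, 22, 30, 38
Σfm = 4×6 + 8×14 + 9×22 + 12×30 + 10×38 = 1074
n = Σf = 43
Mean = 1074 / 43 = 24.9767

25.0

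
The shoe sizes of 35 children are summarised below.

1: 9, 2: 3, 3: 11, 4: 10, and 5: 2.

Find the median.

Cumulative frequencies: 9, 12, 23, 33, 35
n = 35, so the median is the value in position (n+1)/2 = 18.
Position 18 falls at value 3.

3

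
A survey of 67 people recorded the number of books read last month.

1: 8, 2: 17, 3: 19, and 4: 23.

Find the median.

3

Cumulative frequencies: 8, 25, 44, 67
n = 67, so the median is the value in position (n+1)/2 = 34.
Position 34 falls at value 3.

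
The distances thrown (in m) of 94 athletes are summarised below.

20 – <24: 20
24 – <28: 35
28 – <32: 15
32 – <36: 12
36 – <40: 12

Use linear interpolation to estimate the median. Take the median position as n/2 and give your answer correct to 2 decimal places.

27.09

Cumulative frequencies: 20, 55, 70, 82, 94
n = 94; position = n/2 = 47.
This falls in the class 24 – <28: L = 24, F = 20, f = 35, h = 4.
Median ≈ 24 + ((47 − 20) / 35) × 4 = 27.0857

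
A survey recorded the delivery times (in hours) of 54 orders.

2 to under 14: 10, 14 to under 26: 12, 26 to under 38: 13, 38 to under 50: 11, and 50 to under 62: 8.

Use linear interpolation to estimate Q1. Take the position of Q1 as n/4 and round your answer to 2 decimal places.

Cumulative frequencies: 10, 22, 35, 46, 54
n = 54; position = n/4 = 13.5.
This falls in the class 14 to under 26: L = 14, F = 10, f = 12, h = 12.
Lower quartile ≈ 14 + ((13.5 − 10) / 12) × 12 = 17.5000

17.50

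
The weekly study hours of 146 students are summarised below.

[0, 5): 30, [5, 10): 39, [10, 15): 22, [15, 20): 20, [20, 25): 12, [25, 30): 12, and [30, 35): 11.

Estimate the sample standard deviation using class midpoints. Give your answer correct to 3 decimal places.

9.347

Midpoints: 2.5, 7.5, 12.5, 17.5, 22.5, 27.5, 32.5
n = 146, Σfm = 1950, mean = 13.3562
Σfm² = 38712.5
Σf(m − x̄)² = Σfm² − (Σfm)²/n = 38712.5 − 1950²/146 = 12667.9795
Sample variance = 12667.9795 / 145 = 87.3654
Standard deviation = √87.3654 = 9.3469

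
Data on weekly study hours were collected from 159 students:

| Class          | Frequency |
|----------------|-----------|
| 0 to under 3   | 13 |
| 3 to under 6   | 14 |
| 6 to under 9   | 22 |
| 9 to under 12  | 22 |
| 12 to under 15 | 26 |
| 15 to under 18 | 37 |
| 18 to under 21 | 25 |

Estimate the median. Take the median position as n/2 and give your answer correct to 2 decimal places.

Cumulative frequencies: 13, 27, 49, 71, 97, 134, 159
n = 159; position = n/2 = 79.5.
This falls in the class 12 to under 15: L = 12, F = 71, f = 26, h = 3.
Median ≈ 12 + ((79.5 − 71) / 26) × 3 = 12.9808

12.98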